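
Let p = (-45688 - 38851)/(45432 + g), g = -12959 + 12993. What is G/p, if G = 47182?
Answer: -2145176812/84539 ≈ -25375.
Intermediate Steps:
g = 34
p = -84539/45466 (p = (-45688 - 38851)/(45432 + 34) = -84539/45466 ≈ -1.8594)
G/p = 47182/(-84539/45466) = 47182*(-45466/84539) = -2145176812/84539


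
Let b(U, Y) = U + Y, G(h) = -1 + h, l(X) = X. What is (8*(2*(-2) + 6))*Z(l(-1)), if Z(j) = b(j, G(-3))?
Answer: -80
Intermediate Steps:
Z(j) = -4 + j (Z(j) = j + (-1 - 3) = j - 4 = -4 + j)
(8*(2*(-2) + 6))*Z(l(-1)) = (8*(2*(-2) + 6))*(-4 - 1) = (8*(-4 + 6))*(-5) = (8*2)*(-5) = 16*(-5) = -80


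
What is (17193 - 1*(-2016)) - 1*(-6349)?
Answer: 25558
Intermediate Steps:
(17193 - 1*(-2016)) - 1*(-6349) = (17193 + 2016) + 6349 = 19209 + 6349 = 25558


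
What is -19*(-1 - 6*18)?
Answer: 2071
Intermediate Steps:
-19*(-1 - 6*18) = -19*(-1 - 108) = -19*(-109) = 2071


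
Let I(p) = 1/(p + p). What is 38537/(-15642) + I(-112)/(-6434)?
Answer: -27770062675/11271750336 ≈ -2.4637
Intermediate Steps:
I(p) = 1/(2*p)
38537/(-15642) + I(-112)/(-6434) = 38537/(-15642) + ((1/2)/(-112))/(-6434) = 38537*(-1/15642) + ((1/2)*(-1/112))*(-1/6434) = -38537/15642 - 1/224*(-1/6434) = -38537/15642 + 1/1441216 = -27770062675/11271750336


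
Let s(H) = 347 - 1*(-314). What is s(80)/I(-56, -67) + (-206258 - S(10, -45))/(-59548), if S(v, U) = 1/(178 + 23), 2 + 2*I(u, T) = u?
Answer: -6709328917/347105292 ≈ -19.329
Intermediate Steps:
I(u, T) = -1 + u/2
S(v, U) = 1/201
s(H) = 661 (s(H) = 347 + 314 = 661)
s(80)/I(-56, -67) + (-206258 - S(10, -45))/(-59548) = 661/(-1 + (½)*(-56)) + (-206258 - 1*1/201)/(-59548) = 661/(-1 - 28) + (-206258 - 1/201)*(-1/59548) = 661/(-29) - 41457859/201*(-1/59548) = 661*(-1/29) + 41457859/11969148 = -661/29 + 41457859/11969148 = -6709328917/347105292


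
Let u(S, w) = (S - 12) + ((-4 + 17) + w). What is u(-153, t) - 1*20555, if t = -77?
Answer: -20784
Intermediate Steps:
u(S, w) = 1 + S + w (u(S, w) = (-12 + S) + (13 + w) = 1 + S + w)
u(-153, t) - 1*20555 = (1 - 153 - 77) - 1*20555 = -229 - 20555 = -20784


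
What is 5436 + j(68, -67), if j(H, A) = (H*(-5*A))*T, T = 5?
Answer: 119336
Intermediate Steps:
j(H, A) = -25*A*H (j(H, A) = (H*(-5*A))*5 = -5*A*H*5 = -25*A*H)
5436 + j(68, -67) = 5436 - 25*(-67)*68 = 5436 + 113900 = 119336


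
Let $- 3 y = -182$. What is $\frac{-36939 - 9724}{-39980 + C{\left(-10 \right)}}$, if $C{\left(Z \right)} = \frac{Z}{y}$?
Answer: $\frac{4246333}{3638195} \approx 1.1672$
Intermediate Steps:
$y = \frac{182}{3}$ ($y = \left(- \frac{1}{3}\right) \left(-182\right) = \frac{182}{3} \approx 60.667$)
$C{\left(Z \right)} = \frac{3 Z}{182}$ ($C{\left(Z \right)} = \frac{Z}{\frac{182}{3}} = Z \frac{3}{182} = \frac{3 Z}{182}$)
$\frac{-36939 - 9724}{-39980 + C{\left(-10 \right)}} = \frac{-36939 - 9724}{-39980 + \frac{3}{182} \left(-10\right)} = - \frac{46663}{-39980 - \frac{15}{91}} = - \frac{46663}{- \frac{3638195}{91}} = \left(-46663\right) \left(- \frac{91}{3638195}\right) = \frac{4246333}{3638195}$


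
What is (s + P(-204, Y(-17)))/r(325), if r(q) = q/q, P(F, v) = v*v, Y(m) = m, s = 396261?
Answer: 396550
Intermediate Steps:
P(F, v) = v²
r(q) = 1
(s + P(-204, Y(-17)))/r(325) = (396261 + (-17)²)/1 = (396261 + 289)*1 = 396550*1 = 396550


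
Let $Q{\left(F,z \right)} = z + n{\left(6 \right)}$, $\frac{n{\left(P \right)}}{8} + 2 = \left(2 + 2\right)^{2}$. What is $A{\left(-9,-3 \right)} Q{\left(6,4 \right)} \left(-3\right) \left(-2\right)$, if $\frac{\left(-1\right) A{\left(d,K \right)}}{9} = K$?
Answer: $18792$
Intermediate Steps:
$n{\left(P \right)} = 112$ ($n{\left(P \right)} = -16 + 8 \left(2 + 2\right)^{2} = -16 + 8 \cdot 4^{2} = -16 + 8 \cdot 16 = -16 + 128 = 112$)
$A{\left(d,K \right)} = - 9 K$
$Q{\left(F,z \right)} = 112 + z$ ($Q{\left(F,z \right)} = z + 112 = 112 + z$)
$A{\left(-9,-3 \right)} Q{\left(6,4 \right)} \left(-3\right) \left(-2\right) = \left(-9\right) \left(-3\right) \left(112 + 4\right) \left(-3\right) \left(-2\right) = 27 \cdot 116 \left(-3\right) \left(-2\right) = 27 \left(\left(-348\right) \left(-2\right)\right) = 27 \cdot 696 = 18792$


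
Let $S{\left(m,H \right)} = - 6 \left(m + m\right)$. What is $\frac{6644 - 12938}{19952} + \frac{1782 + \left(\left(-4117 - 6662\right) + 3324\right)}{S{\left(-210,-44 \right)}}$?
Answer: $- \frac{336064}{130935} \approx -2.5666$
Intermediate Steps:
$S{\left(m,H \right)} = - 12 m$ ($S{\left(m,H \right)} = - 6 \cdot 2 m = - 12 m$)
$\frac{6644 - 12938}{19952} + \frac{1782 + \left(\left(-4117 - 6662\right) + 3324\right)}{S{\left(-210,-44 \right)}} = \frac{6644 - 12938}{19952} + \frac{1782 + \left(\left(-4117 - 6662\right) + 3324\right)}{\left(-12\right) \left(-210\right)} = \left(-6294\right) \frac{1}{19952} + \frac{1782 + \left(-10779 + 3324\right)}{2520} = - \frac{3147}{9976} + \left(1782 - 7455\right) \frac{1}{2520} = - \frac{3147}{9976} - \frac{1891}{840} = - \frac{336064}{130935}$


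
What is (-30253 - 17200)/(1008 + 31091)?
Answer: -47453/32099 ≈ -1.4783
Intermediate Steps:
(-30253 - 17200)/(1008 + 31091) = -47453/32099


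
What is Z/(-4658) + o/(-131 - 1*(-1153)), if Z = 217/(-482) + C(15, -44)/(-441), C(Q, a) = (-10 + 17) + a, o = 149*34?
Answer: 358285433323/72278307108 ≈ 4.9570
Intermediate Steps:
o = 5066
C(Q, a) = 7 + a
Z = -77863/212562 (Z = 217/(-482) + (7 - 44)/(-441) = 217*(-1/482) - 37*(-1/441) = -217/482 + 37/441 = -77863/212562 ≈ -0.36631)
Z/(-4658) + o/(-131 - 1*(-1153)) = -77863/212562/(-4658) + 5066/(-131 - 1*(-1153)) = -77863/212562*(-1/4658) + 5066/(-131 + 1153) = 77863/990113796 + 5066/1022 = 77863/990113796 + 5066*(1/1022) = 77863/990113796 + 2533/511 = 358285433323/72278307108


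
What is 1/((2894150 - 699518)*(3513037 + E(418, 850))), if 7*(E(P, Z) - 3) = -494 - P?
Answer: 7/53966808504576 ≈ 1.2971e-13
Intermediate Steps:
E(P, Z) = -473/7 - P/7 (E(P, Z) = 3 + (-494 - P)/7 = 3 + (-494/7 - P/7) = -473/7 - P/7)
1/((2894150 - 699518)*(3513037 + E(418, 850))) = 1/((2894150 - 699518)*(3513037 + (-473/7 - 1/7*418))) = 1/(2194632*(3513037 + (-473/7 - 418/7))) = 1/(2194632*(3513037 - 891/7)) = 1/(2194632*(24590368/7)) = 1/(53966808504576/7) = 7/53966808504576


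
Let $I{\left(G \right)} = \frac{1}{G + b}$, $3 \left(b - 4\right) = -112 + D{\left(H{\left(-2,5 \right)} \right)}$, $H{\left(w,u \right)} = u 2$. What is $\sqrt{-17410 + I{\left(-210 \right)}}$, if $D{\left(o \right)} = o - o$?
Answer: $\frac{i \sqrt{9277791190}}{730} \approx 131.95 i$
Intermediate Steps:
$H{\left(w,u \right)} = 2 u$
$D{\left(o \right)} = 0$
$b = - \frac{100}{3}$ ($b = 4 + \frac{-112 + 0}{3} = 4 + \frac{1}{3} \left(-112\right) = 4 - \frac{112}{3} = - \frac{100}{3} \approx -33.333$)
$I{\left(G \right)} = \frac{1}{- \frac{100}{3} + G}$ ($I{\left(G \right)} = \frac{1}{G - \frac{100}{3}} = \frac{1}{- \frac{100}{3} + G}$)
$\sqrt{-17410 + I{\left(-210 \right)}} = \sqrt{-17410 + \frac{3}{-100 + 3 \left(-210\right)}} = \sqrt{-17410 + \frac{3}{-100 - 630}} = \sqrt{-17410 + \frac{3}{-730}} = \sqrt{-17410 + 3 \left(- \frac{1}{730}\right)} = \sqrt{-17410 - \frac{3}{730}} = \sqrt{- \frac{12709303}{730}} = \frac{i \sqrt{9277791190}}{730}$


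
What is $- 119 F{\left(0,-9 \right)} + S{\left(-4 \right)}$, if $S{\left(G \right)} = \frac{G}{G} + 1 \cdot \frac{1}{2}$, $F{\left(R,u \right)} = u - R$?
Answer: $\frac{2145}{2} \approx 1072.5$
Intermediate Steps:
$S{\left(G \right)} = \frac{3}{2}$ ($S{\left(G \right)} = 1 + 1 \cdot \frac{1}{2} = 1 + \frac{1}{2} = \frac{3}{2}$)
$- 119 F{\left(0,-9 \right)} + S{\left(-4 \right)} = - 119 \left(-9 - 0\right) + \frac{3}{2} = - 119 \left(-9 + 0\right) + \frac{3}{2} = \left(-119\right) \left(-9\right) + \frac{3}{2} = 1071 + \frac{3}{2} = \frac{2145}{2}$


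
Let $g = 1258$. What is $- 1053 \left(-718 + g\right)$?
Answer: $-568620$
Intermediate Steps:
$- 1053 \left(-718 + g\right) = - 1053 \left(-718 + 1258\right) = \left(-1053\right) 540 = -568620$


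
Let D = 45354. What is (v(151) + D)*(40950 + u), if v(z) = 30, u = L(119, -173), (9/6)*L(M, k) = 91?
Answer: 1861228096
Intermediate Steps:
L(M, k) = 182/3 (L(M, k) = (2/3)*91 = 182/3)
u = 182/3 ≈ 60.667
(v(151) + D)*(40950 + u) = (30 + 45354)*(40950 + 182/3) = 45384*(123032/3) = 1861228096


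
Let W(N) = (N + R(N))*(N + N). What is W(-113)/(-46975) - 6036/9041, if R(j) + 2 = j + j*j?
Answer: 25341057806/424700975 ≈ 59.668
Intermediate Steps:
R(j) = -2 + j + j² (R(j) = -2 + (j + j*j) = -2 + (j + j²) = -2 + j + j²)
W(N) = 2*N*(-2 + N² + 2*N) (W(N) = (N + (-2 + N + N²))*(N + N) = (-2 + N² + 2*N)*(2*N) = 2*N*(-2 + N² + 2*N))
W(-113)/(-46975) - 6036/9041 = (2*(-113)*(-2 + (-113)² + 2*(-113)))/(-46975) - 6036/9041 = (2*(-113)*(-2 + 12769 - 226))*(-1/46975) - 6036*1/9041 = (2*(-113)*12541)*(-1/46975) - 6036/9041 = -2834266*(-1/46975) - 6036/9041 = 2834266/46975 - 6036/9041 = 25341057806/424700975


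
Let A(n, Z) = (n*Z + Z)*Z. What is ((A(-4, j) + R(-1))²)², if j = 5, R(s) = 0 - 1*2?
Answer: 35153041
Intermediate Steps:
R(s) = -2 (R(s) = 0 - 2 = -2)
A(n, Z) = Z*(Z + Z*n) (A(n, Z) = (Z*n + Z)*Z = (Z + Z*n)*Z = Z*(Z + Z*n))
((A(-4, j) + R(-1))²)² = ((5²*(1 - 4) - 2)²)² = ((25*(-3) - 2)²)² = ((-75 - 2)²)² = ((-77)²)² = 5929² = 35153041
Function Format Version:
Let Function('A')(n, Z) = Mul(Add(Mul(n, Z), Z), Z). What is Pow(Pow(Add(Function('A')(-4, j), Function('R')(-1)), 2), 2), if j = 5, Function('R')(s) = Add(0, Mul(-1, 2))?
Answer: 35153041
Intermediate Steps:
Function('R')(s) = -2 (Function('R')(s) = Add(0, -2) = -2)
Function('A')(n, Z) = Mul(Z, Add(Z, Mul(Z, n))) (Function('A')(n, Z) = Mul(Add(Mul(Z, n), Z), Z) = Mul(Add(Z, Mul(Z, n)), Z) = Mul(Z, Add(Z, Mul(Z, n))))
Pow(Pow(Add(Function('A')(-4, j), Function('R')(-1)), 2), 2) = Pow(Pow(Add(Mul(Pow(5, 2), Add(1, -4)), -2), 2), 2) = Pow(Pow(Add(Mul(25, -3), -2), 2), 2) = Pow(Pow(Add(-75, -2), 2), 2) = Pow(Pow(-77, 2), 2) = Pow(5929, 2) = 35153041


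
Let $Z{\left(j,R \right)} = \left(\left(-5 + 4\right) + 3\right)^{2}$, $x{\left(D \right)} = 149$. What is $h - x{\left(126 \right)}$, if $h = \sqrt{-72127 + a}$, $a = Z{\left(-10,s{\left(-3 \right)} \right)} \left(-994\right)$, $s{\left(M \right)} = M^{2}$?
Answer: $-149 + i \sqrt{76103} \approx -149.0 + 275.87 i$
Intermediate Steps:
$Z{\left(j,R \right)} = 4$ ($Z{\left(j,R \right)} = \left(-1 + 3\right)^{2} = 2^{2} = 4$)
$a = -3976$ ($a = 4 \left(-994\right) = -3976$)
$h = i \sqrt{76103}$ ($h = \sqrt{-72127 - 3976} = \sqrt{-76103} = i \sqrt{76103} \approx 275.87 i$)
$h - x{\left(126 \right)} = i \sqrt{76103} - 149 = -149 + i \sqrt{76103}$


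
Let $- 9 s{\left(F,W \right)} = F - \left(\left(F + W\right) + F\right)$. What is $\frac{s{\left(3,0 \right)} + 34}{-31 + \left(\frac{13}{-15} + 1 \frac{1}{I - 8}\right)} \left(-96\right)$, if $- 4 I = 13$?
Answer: $\frac{74160}{719} \approx 103.14$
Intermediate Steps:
$I = - \frac{13}{4}$ ($I = \left(- \frac{1}{4}\right) 13 = - \frac{13}{4} \approx -3.25$)
$s{\left(F,W \right)} = \frac{F}{9} + \frac{W}{9}$ ($s{\left(F,W \right)} = - \frac{F - \left(\left(F + W\right) + F\right)}{9} = - \frac{F - \left(W + 2 F\right)}{9} = - \frac{- F - W}{9} = \frac{F}{9} + \frac{W}{9}$)
$\frac{s{\left(3,0 \right)} + 34}{-31 + \left(\frac{13}{-15} + 1 \frac{1}{I - 8}\right)} \left(-96\right) = \frac{\left(\frac{1}{9} \cdot 3 + \frac{1}{9} \cdot 0\right) + 34}{-31 + \left(\frac{13}{-15} + 1 \frac{1}{- \frac{13}{4} - 8}\right)} \left(-96\right) = \frac{\left(\frac{1}{3} + 0\right) + 34}{-31 + \left(13 \left(- \frac{1}{15}\right) + 1 \frac{1}{- \frac{45}{4}}\right)} \left(-96\right) = \frac{\frac{1}{3} + 34}{-31 + \left(- \frac{13}{15} + 1 \left(- \frac{4}{45}\right)\right)} \left(-96\right) = \frac{103}{3 \left(-31 - \frac{43}{45}\right)} \left(-96\right) = \frac{103}{3 \left(- \frac{1438}{45}\right)} \left(-96\right) = \frac{103}{3} \left(- \frac{45}{1438}\right) \left(-96\right) = \left(- \frac{1545}{1438}\right) \left(-96\right) = \frac{74160}{719}$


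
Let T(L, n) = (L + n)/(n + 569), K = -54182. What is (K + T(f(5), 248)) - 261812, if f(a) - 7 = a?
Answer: -258166838/817 ≈ -3.1599e+5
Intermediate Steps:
f(a) = 7 + a
T(L, n) = (L + n)/(569 + n)
(K + T(f(5), 248)) - 261812 = (-54182 + ((7 + 5) + 248)/(569 + 248)) - 261812 = (-54182 + (12 + 248)/817) - 261812 = (-54182 + (1/817)*260) - 261812 = (-54182 + 260/817) - 261812 = -44266434/817 - 261812 = -258166838/817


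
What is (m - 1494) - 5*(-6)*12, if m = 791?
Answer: -343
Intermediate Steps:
(m - 1494) - 5*(-6)*12 = (791 - 1494) - 5*(-6)*12 = -703 + 30*12 = -703 + 360 = -343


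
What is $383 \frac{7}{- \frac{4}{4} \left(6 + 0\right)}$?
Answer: $- \frac{2681}{6} \approx -446.83$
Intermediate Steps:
$383 \frac{7}{- \frac{4}{4} \left(6 + 0\right)} = 383 \frac{7}{\left(-4\right) \frac{1}{4} \cdot 6} = 383 \frac{7}{\left(-1\right) 6} = 383 \frac{7}{-6} = 383 \cdot 7 \left(- \frac{1}{6}\right) = 383 \left(- \frac{7}{6}\right) = - \frac{2681}{6}$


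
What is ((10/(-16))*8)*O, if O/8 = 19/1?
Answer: -760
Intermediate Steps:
O = 152 (O = 8*(19/1) = 8*(19*1) = 8*19 = 152)
((10/(-16))*8)*O = ((10/(-16))*8)*152 = ((10*(-1/16))*8)*152 = -5/8*8*152 = -5*152 = -760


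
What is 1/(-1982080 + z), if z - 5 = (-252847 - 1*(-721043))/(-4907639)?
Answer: -4907639/9727309039121 ≈ -5.0452e-7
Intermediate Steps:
z = 24069999/4907639 (z = 5 + (-252847 - 1*(-721043))/(-4907639) = 5 + (-252847 + 721043)*(-1/4907639) = 5 + 468196*(-1/4907639) = 5 - 468196/4907639 = 24069999/4907639 ≈ 4.9046)
1/(-1982080 + z) = 1/(-1982080 + 24069999/4907639) = 1/(-9727309039121/4907639) = -4907639/9727309039121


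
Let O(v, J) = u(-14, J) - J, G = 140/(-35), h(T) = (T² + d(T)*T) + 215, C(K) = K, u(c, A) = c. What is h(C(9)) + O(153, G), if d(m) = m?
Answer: 367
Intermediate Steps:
h(T) = 215 + 2*T² (h(T) = (T² + T*T) + 215 = (T² + T²) + 215 = 2*T² + 215 = 215 + 2*T²)
G = -4 (G = 140*(-1/35) = -4)
O(v, J) = -14 - J
h(C(9)) + O(153, G) = (215 + 2*9²) + (-14 - 1*(-4)) = (215 + 2*81) + (-14 + 4) = (215 + 162) - 10 = 377 - 10 = 367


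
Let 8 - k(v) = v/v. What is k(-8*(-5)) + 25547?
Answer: 25554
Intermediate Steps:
k(v) = 7 (k(v) = 8 - v/v = 8 - 1*1 = 8 - 1 = 7)
k(-8*(-5)) + 25547 = 7 + 25547 = 25554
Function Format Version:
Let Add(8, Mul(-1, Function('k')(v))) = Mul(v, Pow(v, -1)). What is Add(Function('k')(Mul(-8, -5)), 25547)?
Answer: 25554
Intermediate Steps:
Function('k')(v) = 7 (Function('k')(v) = Add(8, Mul(-1, Mul(v, Pow(v, -1)))) = Add(8, Mul(-1, 1)) = Add(8, -1) = 7)
Add(Function('k')(Mul(-8, -5)), 25547) = Add(7, 25547) = 25554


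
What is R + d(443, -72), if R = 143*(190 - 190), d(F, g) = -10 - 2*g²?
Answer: -10378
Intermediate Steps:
R = 0 (R = 143*0 = 0)
R + d(443, -72) = 0 + (-10 - 2*(-72)²) = 0 + (-10 - 2*5184) = 0 + (-10 - 10368) = 0 - 10378 = -10378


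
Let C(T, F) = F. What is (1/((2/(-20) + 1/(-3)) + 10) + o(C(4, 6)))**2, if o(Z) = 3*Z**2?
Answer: 962612676/82369 ≈ 11687.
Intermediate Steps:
(1/((2/(-20) + 1/(-3)) + 10) + o(C(4, 6)))**2 = (1/((2/(-20) + 1/(-3)) + 10) + 3*6**2)**2 = (1/((2*(-1/20) + 1*(-1/3)) + 10) + 3*36)**2 = (1/((-1/10 - 1/3) + 10) + 108)**2 = (1/(-13/30 + 10) + 108)**2 = (1/(287/30) + 108)**2 = (30/287 + 108)**2 = (31026/287)**2 = 962612676/82369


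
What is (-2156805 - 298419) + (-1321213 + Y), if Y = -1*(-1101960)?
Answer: -2674477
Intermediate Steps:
Y = 1101960
(-2156805 - 298419) + (-1321213 + Y) = (-2156805 - 298419) + (-1321213 + 1101960) = -2455224 - 219253 = -2674477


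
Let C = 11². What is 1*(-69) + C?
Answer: 52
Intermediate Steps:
C = 121
1*(-69) + C = 1*(-69) + 121 = -69 + 121 = 52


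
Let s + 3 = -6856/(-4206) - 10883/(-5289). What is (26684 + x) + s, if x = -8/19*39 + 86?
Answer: 1884682671122/70444191 ≈ 26754.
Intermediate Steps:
s = 2549780/3707589 (s = -3 + (-6856/(-4206) - 10883/(-5289)) = -3 + (-6856*(-1/4206) - 10883*(-1/5289)) = -3 + (3428/2103 + 10883/5289) = -3 + 13672547/3707589 = 2549780/3707589 ≈ 0.68772)
x = 1322/19 (x = -8*1/19*39 + 86 = -8/19*39 + 86 = -312/19 + 86 = 1322/19 ≈ 69.579)
(26684 + x) + s = (26684 + 1322/19) + 2549780/3707589 = 508318/19 + 2549780/3707589 = 1884682671122/70444191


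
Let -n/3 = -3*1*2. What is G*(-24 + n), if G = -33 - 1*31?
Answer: 384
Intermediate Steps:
n = 18 (n = -3*(-3*1)*2 = -(-9)*2 = -3*(-6) = 18)
G = -64 (G = -33 - 31 = -64)
G*(-24 + n) = -64*(-24 + 18) = -64*(-6) = 384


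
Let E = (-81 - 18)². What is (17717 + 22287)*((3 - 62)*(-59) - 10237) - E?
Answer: -270276825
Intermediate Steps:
E = 9801 (E = (-99)² = 9801)
(17717 + 22287)*((3 - 62)*(-59) - 10237) - E = (17717 + 22287)*((3 - 62)*(-59) - 10237) - 1*9801 = 40004*(-59*(-59) - 10237) - 9801 = 40004*(3481 - 10237) - 9801 = 40004*(-6756) - 9801 = -270267024 - 9801 = -270276825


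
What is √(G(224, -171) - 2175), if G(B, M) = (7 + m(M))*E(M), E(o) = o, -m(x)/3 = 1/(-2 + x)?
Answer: I*√101009337/173 ≈ 58.094*I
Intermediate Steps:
m(x) = -3/(-2 + x)
G(B, M) = M*(7 - 3/(-2 + M)) (G(B, M) = (7 - 3/(-2 + M))*M = M*(7 - 3/(-2 + M)))
√(G(224, -171) - 2175) = √(-171*(-17 + 7*(-171))/(-2 - 171) - 2175) = √(-171*(-17 - 1197)/(-173) - 2175) = √(-171*(-1/173)*(-1214) - 2175) = √(-207594/173 - 2175) = √(-583869/173) = I*√101009337/173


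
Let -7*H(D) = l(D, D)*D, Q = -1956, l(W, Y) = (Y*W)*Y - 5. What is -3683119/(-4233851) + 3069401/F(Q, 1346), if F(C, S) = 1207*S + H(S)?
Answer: 12089023363771006311/13896783894692497772 ≈ 0.86992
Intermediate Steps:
l(W, Y) = -5 + W*Y² (l(W, Y) = (W*Y)*Y - 5 = W*Y² - 5 = -5 + W*Y²)
H(D) = -D*(-5 + D³)/7 (H(D) = -(-5 + D*D²)*D/7 = -(-5 + D³)*D/7 = -D*(-5 + D³)/7)
F(C, S) = 1207*S + S*(5 - S³)/7
-3683119/(-4233851) + 3069401/F(Q, 1346) = -3683119/(-4233851) + 3069401/(((⅐)*1346*(8454 - 1*1346³))) = -3683119*(-1/4233851) + 3069401/(((⅐)*1346*(8454 - 1*2438569736))) = 3683119/4233851 + 3069401/(((⅐)*1346*(8454 - 2438569736))) = 3683119/4233851 + 3069401/(((⅐)*1346*(-2438561282))) = 3683119/4233851 + 3069401/(-3282303485572/7) = 3683119/4233851 + 3069401*(-7/3282303485572) = 3683119/4233851 - 21485807/3282303485572 = 12089023363771006311/13896783894692497772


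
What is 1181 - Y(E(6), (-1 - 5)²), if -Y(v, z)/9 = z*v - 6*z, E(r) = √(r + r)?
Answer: -763 + 648*√3 ≈ 359.37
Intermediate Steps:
E(r) = √2*√r (E(r) = √(2*r) = √2*√r)
Y(v, z) = 54*z - 9*v*z (Y(v, z) = -9*(z*v - 6*z) = -9*(v*z - 6*z) = -9*(-6*z + v*z) = 54*z - 9*v*z)
1181 - Y(E(6), (-1 - 5)²) = 1181 - 9*(-1 - 5)²*(6 - √2*√6) = 1181 - 9*(-6)²*(6 - 2*√3) = 1181 - 9*36*(6 - 2*√3) = 1181 - (1944 - 648*√3) = 1181 + (-1944 + 648*√3) = -763 + 648*√3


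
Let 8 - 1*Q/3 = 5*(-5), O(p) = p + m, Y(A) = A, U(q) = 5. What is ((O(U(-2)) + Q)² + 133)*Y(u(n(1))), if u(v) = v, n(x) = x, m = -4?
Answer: 10133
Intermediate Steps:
O(p) = -4 + p (O(p) = p - 4 = -4 + p)
Q = 99 (Q = 24 - 15*(-5) = 24 - 3*(-25) = 24 + 75 = 99)
((O(U(-2)) + Q)² + 133)*Y(u(n(1))) = (((-4 + 5) + 99)² + 133)*1 = ((1 + 99)² + 133)*1 = (100² + 133)*1 = (10000 + 133)*1 = 10133*1 = 10133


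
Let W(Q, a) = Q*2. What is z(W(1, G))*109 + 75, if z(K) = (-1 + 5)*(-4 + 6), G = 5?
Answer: 947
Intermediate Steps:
W(Q, a) = 2*Q
z(K) = 8 (z(K) = 4*2 = 8)
z(W(1, G))*109 + 75 = 8*109 + 75 = 872 + 75 = 947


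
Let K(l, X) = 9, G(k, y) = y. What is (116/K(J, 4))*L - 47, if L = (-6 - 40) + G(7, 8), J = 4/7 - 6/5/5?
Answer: -4831/9 ≈ -536.78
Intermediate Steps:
J = 58/175 (J = 4*(1/7) - 6*1/5*(1/5) = 4/7 - 6/5*1/5 = 4/7 - 6/25 = 58/175 ≈ 0.33143)
L = -38 (L = (-6 - 40) + 8 = -46 + 8 = -38)
(116/K(J, 4))*L - 47 = (116/9)*(-38) - 47 = -4408/9 - 47 = -4831/9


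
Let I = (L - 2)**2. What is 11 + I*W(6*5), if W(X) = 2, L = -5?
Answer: 109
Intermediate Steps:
I = 49 (I = (-5 - 2)**2 = (-7)**2 = 49)
11 + I*W(6*5) = 11 + 49*2 = 11 + 98 = 109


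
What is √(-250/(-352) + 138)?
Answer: √268543/44 ≈ 11.778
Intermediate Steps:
√(-250/(-352) + 138) = √(-250*(-1/352) + 138) = √(125/176 + 138) = √(24413/176) = √268543/44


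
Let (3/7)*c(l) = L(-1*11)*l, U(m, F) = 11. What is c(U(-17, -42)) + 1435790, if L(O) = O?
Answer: 4306523/3 ≈ 1.4355e+6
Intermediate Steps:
c(l) = -77*l/3 (c(l) = 7*((-1*11)*l)/3 = 7*(-11*l)/3 = -77*l/3)
c(U(-17, -42)) + 1435790 = -77/3*11 + 1435790 = -847/3 + 1435790 = 4306523/3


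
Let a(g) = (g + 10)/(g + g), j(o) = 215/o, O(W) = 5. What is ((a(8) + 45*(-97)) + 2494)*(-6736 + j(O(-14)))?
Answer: 100120587/8 ≈ 1.2515e+7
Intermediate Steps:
a(g) = (10 + g)/(2*g) (a(g) = (10 + g)/((2*g)) = (10 + g)*(1/(2*g)) = (10 + g)/(2*g))
((a(8) + 45*(-97)) + 2494)*(-6736 + j(O(-14))) = (((1/2)*(10 + 8)/8 + 45*(-97)) + 2494)*(-6736 + 215/5) = (((1/2)*(1/8)*18 - 4365) + 2494)*(-6736 + 215*(1/5)) = ((9/8 - 4365) + 2494)*(-6736 + 43) = (-34911/8 + 2494)*(-6693) = -14959/8*(-6693) = 100120587/8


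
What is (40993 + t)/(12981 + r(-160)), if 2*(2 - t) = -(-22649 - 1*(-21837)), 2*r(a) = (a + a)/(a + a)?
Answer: 81178/25963 ≈ 3.1267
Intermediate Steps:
r(a) = ½ (r(a) = ((a + a)/(a + a))/2 = ((2*a)/((2*a)))/2 = ((2*a)*(1/(2*a)))/2 = (½)*1 = ½)
t = -404 (t = 2 - (-1)*(-22649 - 1*(-21837))/2 = 2 - (-1)*(-22649 + 21837)/2 = 2 - (-1)*(-812)/2 = 2 - ½*812 = 2 - 406 = -404)
(40993 + t)/(12981 + r(-160)) = (40993 - 404)/(12981 + ½) = 40589/(25963/2) = 40589*(2/25963) = 81178/25963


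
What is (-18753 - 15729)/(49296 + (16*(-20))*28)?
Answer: -17241/20168 ≈ -0.85487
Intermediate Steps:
(-18753 - 15729)/(49296 + (16*(-20))*28) = -34482/(49296 - 320*28) = -34482/(49296 - 8960) = -34482/40336 = -34482*1/40336 = -17241/20168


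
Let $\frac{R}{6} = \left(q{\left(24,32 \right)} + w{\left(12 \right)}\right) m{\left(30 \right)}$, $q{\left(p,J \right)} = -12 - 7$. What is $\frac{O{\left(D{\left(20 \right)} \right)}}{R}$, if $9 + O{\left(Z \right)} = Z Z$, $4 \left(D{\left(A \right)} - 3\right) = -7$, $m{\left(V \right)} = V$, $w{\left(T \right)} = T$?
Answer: $\frac{17}{2880} \approx 0.0059028$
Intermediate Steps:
$q{\left(p,J \right)} = -19$
$D{\left(A \right)} = \frac{5}{4}$ ($D{\left(A \right)} = 3 + \frac{1}{4} \left(-7\right) = 3 - \frac{7}{4} = \frac{5}{4}$)
$O{\left(Z \right)} = -9 + Z^{2}$ ($O{\left(Z \right)} = -9 + Z Z = -9 + Z^{2}$)
$R = -1260$ ($R = 6 \left(-19 + 12\right) 30 = 6 \left(\left(-7\right) 30\right) = 6 \left(-210\right) = -1260$)
$\frac{O{\left(D{\left(20 \right)} \right)}}{R} = \frac{-9 + \left(\frac{5}{4}\right)^{2}}{-1260} = \left(-9 + \frac{25}{16}\right) \left(- \frac{1}{1260}\right) = \left(- \frac{119}{16}\right) \left(- \frac{1}{1260}\right) = \frac{17}{2880}$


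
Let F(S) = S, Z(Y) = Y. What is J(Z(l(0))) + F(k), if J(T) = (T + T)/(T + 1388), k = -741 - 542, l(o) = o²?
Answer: -1283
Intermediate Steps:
k = -1283
J(T) = 2*T/(1388 + T) (J(T) = (2*T)/(1388 + T) = 2*T/(1388 + T))
J(Z(l(0))) + F(k) = 2*0²/(1388 + 0²) - 1283 = 2*0/(1388 + 0) - 1283 = 2*0/1388 - 1283 = 2*0*(1/1388) - 1283 = 0 - 1283 = -1283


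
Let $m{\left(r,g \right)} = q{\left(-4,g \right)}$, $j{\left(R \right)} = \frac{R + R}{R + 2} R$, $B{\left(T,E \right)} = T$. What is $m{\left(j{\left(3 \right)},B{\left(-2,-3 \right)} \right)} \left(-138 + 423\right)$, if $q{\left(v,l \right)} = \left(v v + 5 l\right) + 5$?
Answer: $3135$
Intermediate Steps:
$j{\left(R \right)} = \frac{2 R^{2}}{2 + R}$ ($j{\left(R \right)} = \frac{2 R}{2 + R} R = \frac{2 R^{2}}{2 + R}$)
$q{\left(v,l \right)} = 5 + v^{2} + 5 l$ ($q{\left(v,l \right)} = \left(v^{2} + 5 l\right) + 5 = 5 + v^{2} + 5 l$)
$m{\left(r,g \right)} = 21 + 5 g$ ($m{\left(r,g \right)} = 5 + \left(-4\right)^{2} + 5 g = 5 + 16 + 5 g = 21 + 5 g$)
$m{\left(j{\left(3 \right)},B{\left(-2,-3 \right)} \right)} \left(-138 + 423\right) = \left(21 + 5 \left(-2\right)\right) \left(-138 + 423\right) = \left(21 - 10\right) 285 = 11 \cdot 285 = 3135$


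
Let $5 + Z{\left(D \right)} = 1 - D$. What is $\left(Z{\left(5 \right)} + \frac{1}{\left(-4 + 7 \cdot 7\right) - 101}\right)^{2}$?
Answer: $\frac{255025}{3136} \approx 81.322$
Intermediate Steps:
$Z{\left(D \right)} = -4 - D$ ($Z{\left(D \right)} = -5 - \left(-1 + D\right) = -4 - D$)
$\left(Z{\left(5 \right)} + \frac{1}{\left(-4 + 7 \cdot 7\right) - 101}\right)^{2} = \left(\left(-4 - 5\right) + \frac{1}{\left(-4 + 7 \cdot 7\right) - 101}\right)^{2} = \left(\left(-4 - 5\right) + \frac{1}{\left(-4 + 49\right) - 101}\right)^{2} = \left(-9 + \frac{1}{45 - 101}\right)^{2} = \left(-9 + \frac{1}{-56}\right)^{2} = \left(-9 - \frac{1}{56}\right)^{2} = \left(- \frac{505}{56}\right)^{2} = \frac{255025}{3136}$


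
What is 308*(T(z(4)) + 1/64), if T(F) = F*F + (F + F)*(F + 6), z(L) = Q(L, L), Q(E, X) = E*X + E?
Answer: 7096397/16 ≈ 4.4353e+5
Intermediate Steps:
Q(E, X) = E + E*X
z(L) = L*(1 + L)
T(F) = F**2 + 2*F*(6 + F) (T(F) = F**2 + (2*F)*(6 + F) = F**2 + 2*F*(6 + F))
308*(T(z(4)) + 1/64) = 308*(3*(4*(1 + 4))*(4 + 4*(1 + 4)) + 1/64) = 308*(3*(4*5)*(4 + 4*5) + 1/64) = 308*(3*20*(4 + 20) + 1/64) = 308*(3*20*24 + 1/64) = 308*(1440 + 1/64) = 308*(92161/64) = 7096397/16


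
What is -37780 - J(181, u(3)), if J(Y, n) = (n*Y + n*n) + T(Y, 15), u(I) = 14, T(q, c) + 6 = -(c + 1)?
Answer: -40488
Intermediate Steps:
T(q, c) = -7 - c (T(q, c) = -6 - (c + 1) = -6 - (1 + c) = -6 + (-1 - c) = -7 - c)
J(Y, n) = -22 + n**2 + Y*n (J(Y, n) = (n*Y + n*n) + (-7 - 1*15) = (Y*n + n**2) + (-7 - 15) = (n**2 + Y*n) - 22 = -22 + n**2 + Y*n)
-37780 - J(181, u(3)) = -37780 - (-22 + 14**2 + 181*14) = -37780 - (-22 + 196 + 2534) = -37780 - 1*2708 = -37780 - 2708 = -40488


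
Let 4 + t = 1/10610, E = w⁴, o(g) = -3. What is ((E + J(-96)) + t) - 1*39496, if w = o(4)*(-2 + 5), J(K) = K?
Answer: -350501349/10610 ≈ -33035.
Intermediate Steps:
w = -9 (w = -3*(-2 + 5) = -3*3 = -9)
E = 6561 (E = (-9)⁴ = 6561)
t = -42439/10610 (t = -4 + 1/10610 = -42439/10610 ≈ -3.9999)
((E + J(-96)) + t) - 1*39496 = ((6561 - 96) - 42439/10610) - 1*39496 = (6465 - 42439/10610) - 39496 = 68551211/10610 - 39496 = -350501349/10610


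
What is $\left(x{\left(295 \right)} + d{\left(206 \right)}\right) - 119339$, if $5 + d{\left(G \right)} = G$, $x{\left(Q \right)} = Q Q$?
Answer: $-32113$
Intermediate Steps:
$x{\left(Q \right)} = Q^{2}$
$d{\left(G \right)} = -5 + G$
$\left(x{\left(295 \right)} + d{\left(206 \right)}\right) - 119339 = \left(295^{2} + \left(-5 + 206\right)\right) - 119339 = \left(87025 + 201\right) - 119339 = 87226 - 119339 = -32113$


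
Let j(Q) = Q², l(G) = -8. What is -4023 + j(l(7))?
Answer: -3959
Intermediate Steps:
-4023 + j(l(7)) = -4023 + (-8)² = -4023 + 64 = -3959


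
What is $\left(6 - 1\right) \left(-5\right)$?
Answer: $-25$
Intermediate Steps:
$\left(6 - 1\right) \left(-5\right) = 5 \left(-5\right) = -25$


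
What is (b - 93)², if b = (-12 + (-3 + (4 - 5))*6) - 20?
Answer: 22201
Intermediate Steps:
b = -56 (b = (-12 + (-3 - 1)*6) - 20 = (-12 - 4*6) - 20 = (-12 - 24) - 20 = -36 - 20 = -56)
(b - 93)² = (-56 - 93)² = (-149)² = 22201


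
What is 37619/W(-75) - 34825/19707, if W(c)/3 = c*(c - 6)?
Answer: 35557336/119720025 ≈ 0.29700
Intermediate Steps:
W(c) = 3*c*(-6 + c) (W(c) = 3*(c*(c - 6)) = 3*(c*(-6 + c)) = 3*c*(-6 + c))
37619/W(-75) - 34825/19707 = 37619/((3*(-75)*(-6 - 75))) - 34825/19707 = 37619/((3*(-75)*(-81))) - 34825*1/19707 = 37619/18225 - 34825/19707 = 35557336/119720025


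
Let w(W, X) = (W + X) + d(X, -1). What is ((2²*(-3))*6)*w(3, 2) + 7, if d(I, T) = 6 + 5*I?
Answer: -1505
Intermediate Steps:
w(W, X) = 6 + W + 6*X (w(W, X) = (W + X) + (6 + 5*X) = 6 + W + 6*X)
((2²*(-3))*6)*w(3, 2) + 7 = ((2²*(-3))*6)*(6 + 3 + 6*2) + 7 = ((4*(-3))*6)*(6 + 3 + 12) + 7 = -12*6*21 + 7 = -72*21 + 7 = -1512 + 7 = -1505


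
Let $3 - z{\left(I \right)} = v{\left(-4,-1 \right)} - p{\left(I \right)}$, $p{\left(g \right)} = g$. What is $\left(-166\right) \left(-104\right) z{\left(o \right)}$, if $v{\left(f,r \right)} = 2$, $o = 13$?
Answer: $241696$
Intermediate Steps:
$z{\left(I \right)} = 1 + I$ ($z{\left(I \right)} = 3 - \left(2 - I\right) = 3 + \left(-2 + I\right) = 1 + I$)
$\left(-166\right) \left(-104\right) z{\left(o \right)} = \left(-166\right) \left(-104\right) \left(1 + 13\right) = 17264 \cdot 14 = 241696$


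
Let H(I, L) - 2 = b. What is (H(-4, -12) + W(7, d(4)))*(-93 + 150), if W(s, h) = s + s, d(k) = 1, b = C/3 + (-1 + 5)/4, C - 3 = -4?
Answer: 950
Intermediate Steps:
C = -1 (C = 3 - 4 = -1)
b = ⅔ (b = -1/3 + (-1 + 5)/4 = -1*⅓ + 4*(¼) = -⅓ + 1 = ⅔ ≈ 0.66667)
H(I, L) = 8/3 (H(I, L) = 2 + ⅔ = 8/3)
W(s, h) = 2*s
(H(-4, -12) + W(7, d(4)))*(-93 + 150) = (8/3 + 2*7)*(-93 + 150) = (8/3 + 14)*57 = (50/3)*57 = 950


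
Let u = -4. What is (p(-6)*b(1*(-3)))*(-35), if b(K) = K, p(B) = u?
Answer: -420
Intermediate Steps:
p(B) = -4
(p(-6)*b(1*(-3)))*(-35) = -4*(-3)*(-35) = 12*(-35) = -420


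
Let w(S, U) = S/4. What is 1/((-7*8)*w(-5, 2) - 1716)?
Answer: -1/1646 ≈ -0.00060753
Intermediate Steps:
w(S, U) = S/4 (w(S, U) = S*(¼) = S/4)
1/((-7*8)*w(-5, 2) - 1716) = 1/((-7*8)*((¼)*(-5)) - 1716) = 1/(-56*(-5/4) - 1716) = 1/(70 - 1716) = 1/(-1646) = -1/1646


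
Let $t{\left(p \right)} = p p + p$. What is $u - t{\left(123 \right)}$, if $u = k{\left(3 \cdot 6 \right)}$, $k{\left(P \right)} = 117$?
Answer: $-15135$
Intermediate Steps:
$t{\left(p \right)} = p + p^{2}$ ($t{\left(p \right)} = p^{2} + p = p + p^{2}$)
$u = 117$
$u - t{\left(123 \right)} = 117 - 123 \left(1 + 123\right) = 117 - 123 \cdot 124 = 117 - 15252 = -15135$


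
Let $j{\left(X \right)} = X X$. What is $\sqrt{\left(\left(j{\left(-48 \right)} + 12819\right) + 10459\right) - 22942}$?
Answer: $4 \sqrt{165} \approx 51.381$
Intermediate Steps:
$j{\left(X \right)} = X^{2}$
$\sqrt{\left(\left(j{\left(-48 \right)} + 12819\right) + 10459\right) - 22942} = \sqrt{\left(\left(\left(-48\right)^{2} + 12819\right) + 10459\right) - 22942} = \sqrt{\left(\left(2304 + 12819\right) + 10459\right) - 22942} = \sqrt{\left(15123 + 10459\right) - 22942} = \sqrt{25582 - 22942} = \sqrt{2640} = 4 \sqrt{165}$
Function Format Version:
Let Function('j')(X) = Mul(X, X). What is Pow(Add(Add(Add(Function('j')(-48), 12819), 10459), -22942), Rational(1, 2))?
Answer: Mul(4, Pow(165, Rational(1, 2))) ≈ 51.381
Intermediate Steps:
Function('j')(X) = Pow(X, 2)
Pow(Add(Add(Add(Function('j')(-48), 12819), 10459), -22942), Rational(1, 2)) = Pow(Add(Add(Add(Pow(-48, 2), 12819), 10459), -22942), Rational(1, 2)) = Pow(Add(Add(Add(2304, 12819), 10459), -22942), Rational(1, 2)) = Pow(Add(Add(15123, 10459), -22942), Rational(1, 2)) = Pow(Add(25582, -22942), Rational(1, 2)) = Pow(2640, Rational(1, 2)) = Mul(4, Pow(165, Rational(1, 2)))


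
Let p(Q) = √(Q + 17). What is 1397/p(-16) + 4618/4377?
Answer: 6119287/4377 ≈ 1398.1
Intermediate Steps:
p(Q) = √(17 + Q)
1397/p(-16) + 4618/4377 = 1397/(√(17 - 16)) + 4618/4377 = 1397/(√1) + 4618*(1/4377) = 1397/1 + 4618/4377 = 1397*1 + 4618/4377 = 1397 + 4618/4377 = 6119287/4377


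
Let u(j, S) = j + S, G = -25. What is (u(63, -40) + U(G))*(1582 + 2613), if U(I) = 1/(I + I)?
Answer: 964011/10 ≈ 96401.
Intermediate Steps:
u(j, S) = S + j
U(I) = 1/(2*I)
(u(63, -40) + U(G))*(1582 + 2613) = ((-40 + 63) + (½)/(-25))*(1582 + 2613) = (23 + (½)*(-1/25))*4195 = (23 - 1/50)*4195 = (1149/50)*4195 = 964011/10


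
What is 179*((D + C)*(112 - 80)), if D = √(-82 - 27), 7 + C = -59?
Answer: -378048 + 5728*I*√109 ≈ -3.7805e+5 + 59802.0*I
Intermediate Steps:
C = -66 (C = -7 - 59 = -66)
D = I*√109 (D = √(-109) = I*√109 ≈ 10.44*I)
179*((D + C)*(112 - 80)) = 179*((I*√109 - 66)*(112 - 80)) = 179*((-66 + I*√109)*32) = 179*(-2112 + 32*I*√109) = -378048 + 5728*I*√109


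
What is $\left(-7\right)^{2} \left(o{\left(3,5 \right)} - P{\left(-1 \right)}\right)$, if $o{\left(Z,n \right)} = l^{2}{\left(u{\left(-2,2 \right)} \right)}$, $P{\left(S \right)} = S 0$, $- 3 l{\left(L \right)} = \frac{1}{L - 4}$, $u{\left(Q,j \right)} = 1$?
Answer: $\frac{49}{81} \approx 0.60494$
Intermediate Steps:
$l{\left(L \right)} = - \frac{1}{3 \left(-4 + L\right)}$ ($l{\left(L \right)} = - \frac{1}{3 \left(L - 4\right)} = - \frac{1}{3 \left(-4 + L\right)}$)
$P{\left(S \right)} = 0$
$o{\left(Z,n \right)} = \frac{1}{81}$ ($o{\left(Z,n \right)} = \left(- \frac{1}{-12 + 3 \cdot 1}\right)^{2} = \left(- \frac{1}{-12 + 3}\right)^{2} = \left(- \frac{1}{-9}\right)^{2} = \left(\left(-1\right) \left(- \frac{1}{9}\right)\right)^{2} = \left(\frac{1}{9}\right)^{2} = \frac{1}{81}$)
$\left(-7\right)^{2} \left(o{\left(3,5 \right)} - P{\left(-1 \right)}\right) = \left(-7\right)^{2} \left(\frac{1}{81} - 0\right) = 49 \left(\frac{1}{81} + 0\right) = 49 \cdot \frac{1}{81} = \frac{49}{81}$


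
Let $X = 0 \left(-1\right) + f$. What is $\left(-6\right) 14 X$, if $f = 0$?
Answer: $0$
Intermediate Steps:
$X = 0$ ($X = 0 \left(-1\right) + 0 = 0 + 0 = 0$)
$\left(-6\right) 14 X = \left(-6\right) 14 \cdot 0 = \left(-84\right) 0 = 0$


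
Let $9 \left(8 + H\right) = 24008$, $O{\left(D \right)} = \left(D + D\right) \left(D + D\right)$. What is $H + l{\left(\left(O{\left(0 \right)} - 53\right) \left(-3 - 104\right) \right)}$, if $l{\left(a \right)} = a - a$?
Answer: $\frac{23936}{9} \approx 2659.6$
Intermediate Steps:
$O{\left(D \right)} = 4 D^{2}$ ($O{\left(D \right)} = 2 D 2 D = 4 D^{2}$)
$l{\left(a \right)} = 0$
$H = \frac{23936}{9}$ ($H = -8 + \frac{1}{9} \cdot 24008 = -8 + \frac{24008}{9} = \frac{23936}{9} \approx 2659.6$)
$H + l{\left(\left(O{\left(0 \right)} - 53\right) \left(-3 - 104\right) \right)} = \frac{23936}{9} + 0 = \frac{23936}{9}$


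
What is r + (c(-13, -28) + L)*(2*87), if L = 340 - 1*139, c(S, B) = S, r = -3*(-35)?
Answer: 32817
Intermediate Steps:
r = 105
L = 201 (L = 340 - 139 = 201)
r + (c(-13, -28) + L)*(2*87) = 105 + (-13 + 201)*(2*87) = 105 + 188*174 = 105 + 32712 = 32817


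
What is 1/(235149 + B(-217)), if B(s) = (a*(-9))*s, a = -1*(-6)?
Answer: 1/246867 ≈ 4.0508e-6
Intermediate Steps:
a = 6
B(s) = -54*s (B(s) = (6*(-9))*s = -54*s)
1/(235149 + B(-217)) = 1/(235149 - 54*(-217)) = 1/(235149 + 11718) = 1/246867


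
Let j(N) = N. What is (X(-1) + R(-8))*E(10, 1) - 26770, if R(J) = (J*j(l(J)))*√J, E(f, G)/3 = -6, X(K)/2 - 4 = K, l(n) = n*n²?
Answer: -26878 - 147456*I*√2 ≈ -26878.0 - 2.0853e+5*I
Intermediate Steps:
l(n) = n³
X(K) = 8 + 2*K
E(f, G) = -18 (E(f, G) = 3*(-6) = -18)
R(J) = J^(9/2) (R(J) = (J*J³)*√J = J⁴*√J = J^(9/2))
(X(-1) + R(-8))*E(10, 1) - 26770 = ((8 + 2*(-1)) + (-8)^(9/2))*(-18) - 26770 = ((8 - 2) + 8192*I*√2)*(-18) - 26770 = (6 + 8192*I*√2)*(-18) - 26770 = (-108 - 147456*I*√2) - 26770 = -26878 - 147456*I*√2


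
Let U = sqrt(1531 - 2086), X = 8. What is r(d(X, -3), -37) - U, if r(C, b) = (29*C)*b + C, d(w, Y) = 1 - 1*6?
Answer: 5360 - I*sqrt(555) ≈ 5360.0 - 23.558*I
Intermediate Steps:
d(w, Y) = -5 (d(w, Y) = 1 - 6 = -5)
U = I*sqrt(555) (U = sqrt(-555) = I*sqrt(555) ≈ 23.558*I)
r(C, b) = C + 29*C*b (r(C, b) = 29*C*b + C = C + 29*C*b)
r(d(X, -3), -37) - U = -5*(1 + 29*(-37)) - I*sqrt(555) = -5*(1 - 1073) - I*sqrt(555) = -5*(-1072) - I*sqrt(555) = 5360 - I*sqrt(555)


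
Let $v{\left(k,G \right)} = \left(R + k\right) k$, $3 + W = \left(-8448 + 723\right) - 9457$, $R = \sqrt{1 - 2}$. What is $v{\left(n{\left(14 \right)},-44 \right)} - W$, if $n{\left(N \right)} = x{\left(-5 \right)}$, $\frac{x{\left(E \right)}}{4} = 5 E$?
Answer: $27185 - 100 i \approx 27185.0 - 100.0 i$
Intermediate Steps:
$R = i$ ($R = \sqrt{-1} = i \approx 1.0 i$)
$x{\left(E \right)} = 20 E$ ($x{\left(E \right)} = 4 \cdot 5 E = 20 E$)
$n{\left(N \right)} = -100$ ($n{\left(N \right)} = 20 \left(-5\right) = -100$)
$W = -17185$ ($W = -3 + \left(\left(-8448 + 723\right) - 9457\right) = -3 - 17182 = -17185$)
$v{\left(k,G \right)} = k \left(i + k\right)$ ($v{\left(k,G \right)} = \left(i + k\right) k = k \left(i + k\right)$)
$v{\left(n{\left(14 \right)},-44 \right)} - W = - 100 \left(i - 100\right) - -17185 = - 100 \left(-100 + i\right) + 17185 = \left(10000 - 100 i\right) + 17185 = 27185 - 100 i$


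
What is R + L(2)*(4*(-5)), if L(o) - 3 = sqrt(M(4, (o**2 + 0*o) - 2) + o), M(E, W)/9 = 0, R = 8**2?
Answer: 4 - 20*sqrt(2) ≈ -24.284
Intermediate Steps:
R = 64
M(E, W) = 0 (M(E, W) = 9*0 = 0)
L(o) = 3 + sqrt(o) (L(o) = 3 + sqrt(0 + o) = 3 + sqrt(o))
R + L(2)*(4*(-5)) = 64 + (3 + sqrt(2))*(4*(-5)) = 64 + (3 + sqrt(2))*(-20) = 64 + (-60 - 20*sqrt(2)) = 4 - 20*sqrt(2)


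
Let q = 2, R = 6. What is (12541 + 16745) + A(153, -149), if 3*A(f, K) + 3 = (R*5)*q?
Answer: 29305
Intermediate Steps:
A(f, K) = 19 (A(f, K) = -1 + ((6*5)*2)/3 = -1 + (30*2)/3 = -1 + (⅓)*60 = -1 + 20 = 19)
(12541 + 16745) + A(153, -149) = (12541 + 16745) + 19 = 29286 + 19 = 29305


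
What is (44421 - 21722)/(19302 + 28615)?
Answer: 22699/47917 ≈ 0.47371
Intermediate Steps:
(44421 - 21722)/(19302 + 28615) = 22699/47917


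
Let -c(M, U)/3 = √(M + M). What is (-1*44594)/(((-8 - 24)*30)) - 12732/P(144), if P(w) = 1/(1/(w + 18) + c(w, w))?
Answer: -138847/4320 + 458352*√2 ≈ 6.4818e+5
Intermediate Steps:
c(M, U) = -3*√2*√M (c(M, U) = -3*√(M + M) = -3*√2*√M)
P(w) = 1/(1/(18 + w) - 3*√2*√w) (P(w) = 1/(1/(w + 18) - 3*√2*√w) = 1/(1/(18 + w) - 3*√2*√w))
(-1*44594)/(((-8 - 24)*30)) - 12732/P(144) = (-1*44594)/(((-8 - 24)*30)) - 12732*(1 - 54*√2*√144 - 3*√2*144^(3/2))/(18 + 144) = -44594/((-32*30)) - (2122/27 - 458352*√2) = -44594/(-960) - (2122/27 - 458352*√2) = -44594*(-1/960) - (2122/27 - 458352*√2) = 22297/480 - (2122/27 - 458352*√2) = 22297/480 - 12732*(1/162 - 36*√2) = 22297/480 + (-2122/27 + 458352*√2) = -138847/4320 + 458352*√2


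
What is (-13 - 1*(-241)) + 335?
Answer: 563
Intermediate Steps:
(-13 - 1*(-241)) + 335 = (-13 + 241) + 335 = 228 + 335 = 563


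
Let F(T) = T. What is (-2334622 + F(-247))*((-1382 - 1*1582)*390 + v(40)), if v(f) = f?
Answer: 2698921774480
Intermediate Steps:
(-2334622 + F(-247))*((-1382 - 1*1582)*390 + v(40)) = (-2334622 - 247)*((-1382 - 1*1582)*390 + 40) = -2334869*((-1382 - 1582)*390 + 40) = -2334869*(-2964*390 + 40) = -2334869*(-1155960 + 40) = -2334869*(-1155920) = 2698921774480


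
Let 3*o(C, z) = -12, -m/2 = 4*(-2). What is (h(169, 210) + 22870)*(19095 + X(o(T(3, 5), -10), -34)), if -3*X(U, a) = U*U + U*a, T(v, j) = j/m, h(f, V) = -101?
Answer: 1300861277/3 ≈ 4.3362e+8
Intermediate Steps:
m = 16 (m = -8*(-2) = -2*(-8) = 16)
T(v, j) = j/16
o(C, z) = -4 (o(C, z) = (⅓)*(-12) = -4)
X(U, a) = -U²/3 - U*a/3 (X(U, a) = -(U*U + U*a)/3 = -(U² + U*a)/3 = -U²/3 - U*a/3)
(h(169, 210) + 22870)*(19095 + X(o(T(3, 5), -10), -34)) = (-101 + 22870)*(19095 - ⅓*(-4)*(-4 - 34)) = 22769*(19095 - ⅓*(-4)*(-38)) = 22769*(19095 - 152/3) = 22769*(57133/3) = 1300861277/3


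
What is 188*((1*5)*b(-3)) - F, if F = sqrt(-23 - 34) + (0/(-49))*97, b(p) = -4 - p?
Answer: -940 - I*sqrt(57) ≈ -940.0 - 7.5498*I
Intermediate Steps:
F = I*sqrt(57) (F = sqrt(-57) + (0*(-1/49))*97 = I*sqrt(57) + 0*97 = I*sqrt(57) + 0 = I*sqrt(57) ≈ 7.5498*I)
188*((1*5)*b(-3)) - F = 188*((1*5)*(-4 - 1*(-3))) - I*sqrt(57) = 188*(5*(-4 + 3)) - I*sqrt(57) = 188*(5*(-1)) - I*sqrt(57) = 188*(-5) - I*sqrt(57) = -940 - I*sqrt(57)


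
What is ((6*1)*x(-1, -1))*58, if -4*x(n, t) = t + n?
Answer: 174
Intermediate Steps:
x(n, t) = -n/4 - t/4 (x(n, t) = -(t + n)/4 = -(n + t)/4 = -n/4 - t/4)
((6*1)*x(-1, -1))*58 = ((6*1)*(-¼*(-1) - ¼*(-1)))*58 = (6*(¼ + ¼))*58 = (6*(½))*58 = 3*58 = 174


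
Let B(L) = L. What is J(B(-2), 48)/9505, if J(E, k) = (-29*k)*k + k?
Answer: -66768/9505 ≈ -7.0245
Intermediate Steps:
J(E, k) = k - 29*k² (J(E, k) = -29*k² + k = k - 29*k²)
J(B(-2), 48)/9505 = (48*(1 - 29*48))/9505 = (48*(1 - 1392))*(1/9505) = (48*(-1391))*(1/9505) = -66768*1/9505 = -66768/9505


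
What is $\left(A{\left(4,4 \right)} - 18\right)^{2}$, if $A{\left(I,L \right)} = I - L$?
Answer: $324$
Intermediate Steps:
$\left(A{\left(4,4 \right)} - 18\right)^{2} = \left(\left(4 - 4\right) - 18\right)^{2} = \left(0 - 18\right)^{2} = \left(-18\right)^{2} = 324$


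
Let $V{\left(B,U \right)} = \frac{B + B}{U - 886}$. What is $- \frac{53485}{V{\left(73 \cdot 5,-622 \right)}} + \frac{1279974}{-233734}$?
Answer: $\frac{942548510395}{8531291} \approx 1.1048 \cdot 10^{5}$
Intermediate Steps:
$V{\left(B,U \right)} = \frac{2 B}{-886 + U}$
$- \frac{53485}{V{\left(73 \cdot 5,-622 \right)}} + \frac{1279974}{-233734} = - \frac{53485}{2 \cdot 73 \cdot 5 \frac{1}{-886 - 622}} + \frac{1279974}{-233734} = - \frac{53485}{2 \cdot 365 \frac{1}{-1508}} + 1279974 \left(- \frac{1}{233734}\right) = - \frac{53485}{2 \cdot 365 \left(- \frac{1}{1508}\right)} - \frac{639987}{116867} = - \frac{53485}{- \frac{365}{754}} - \frac{639987}{116867} = \left(-53485\right) \left(- \frac{754}{365}\right) - \frac{639987}{116867} = \frac{8065538}{73} - \frac{639987}{116867} = \frac{942548510395}{8531291}$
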